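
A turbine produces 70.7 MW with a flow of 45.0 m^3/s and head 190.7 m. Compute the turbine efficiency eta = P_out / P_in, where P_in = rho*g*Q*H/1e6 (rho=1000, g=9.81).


P_in = 1000 * 9.81 * 45.0 * 190.7 / 1e6 = 84.1845 MW
eta = 70.7 / 84.1845 = 0.8398


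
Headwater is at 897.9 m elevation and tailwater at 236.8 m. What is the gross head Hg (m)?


Hg = 897.9 - 236.8 = 661.1000 m


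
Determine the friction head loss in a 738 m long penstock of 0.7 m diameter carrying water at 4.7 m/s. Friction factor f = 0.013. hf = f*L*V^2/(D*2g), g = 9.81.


hf = 0.013 * 738 * 4.7^2 / (0.7 * 2 * 9.81) = 15.4312 m


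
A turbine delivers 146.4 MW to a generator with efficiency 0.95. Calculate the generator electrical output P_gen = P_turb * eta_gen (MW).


P_gen = 146.4 * 0.95 = 139.0800 MW


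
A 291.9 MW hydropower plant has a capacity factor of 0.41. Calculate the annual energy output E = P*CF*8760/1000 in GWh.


E = 291.9 * 0.41 * 8760 / 1000 = 1048.3880 GWh


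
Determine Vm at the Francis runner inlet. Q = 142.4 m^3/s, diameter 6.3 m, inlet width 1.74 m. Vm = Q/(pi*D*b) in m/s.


Vm = 142.4 / (pi * 6.3 * 1.74) = 4.1350 m/s


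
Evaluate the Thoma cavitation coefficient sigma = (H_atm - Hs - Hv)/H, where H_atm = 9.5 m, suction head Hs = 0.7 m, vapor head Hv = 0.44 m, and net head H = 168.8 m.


sigma = (9.5 - 0.7 - 0.44) / 168.8 = 0.0495


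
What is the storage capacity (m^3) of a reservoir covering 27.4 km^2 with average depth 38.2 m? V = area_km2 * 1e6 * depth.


V = 27.4 * 1e6 * 38.2 = 1.0467e+09 m^3


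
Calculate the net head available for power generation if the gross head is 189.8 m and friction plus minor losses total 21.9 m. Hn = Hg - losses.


Hn = 189.8 - 21.9 = 167.9000 m


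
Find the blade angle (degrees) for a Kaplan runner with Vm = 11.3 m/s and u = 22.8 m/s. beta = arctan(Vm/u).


beta = arctan(11.3 / 22.8) = 26.3637 degrees


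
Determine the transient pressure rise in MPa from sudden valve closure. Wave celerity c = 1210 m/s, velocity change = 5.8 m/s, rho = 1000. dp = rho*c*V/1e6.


dp = 1000 * 1210 * 5.8 / 1e6 = 7.0180 MPa


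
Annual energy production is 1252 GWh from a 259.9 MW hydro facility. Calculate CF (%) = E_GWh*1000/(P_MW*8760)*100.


CF = 1252 * 1000 / (259.9 * 8760) * 100 = 54.9913 %


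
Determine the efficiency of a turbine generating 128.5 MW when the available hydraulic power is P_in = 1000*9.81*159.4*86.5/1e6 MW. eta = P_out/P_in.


P_in = 1000 * 9.81 * 159.4 * 86.5 / 1e6 = 135.2613 MW
eta = 128.5 / 135.2613 = 0.9500


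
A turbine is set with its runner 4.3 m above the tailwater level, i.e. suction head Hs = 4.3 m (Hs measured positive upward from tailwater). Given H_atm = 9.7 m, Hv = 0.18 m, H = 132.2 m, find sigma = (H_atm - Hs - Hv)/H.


sigma = (9.7 - 4.3 - 0.18) / 132.2 = 0.0395


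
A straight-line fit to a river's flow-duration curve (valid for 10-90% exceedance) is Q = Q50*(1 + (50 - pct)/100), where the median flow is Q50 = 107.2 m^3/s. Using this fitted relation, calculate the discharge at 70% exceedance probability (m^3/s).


Q = 107.2 * (1 + (50 - 70)/100) = 85.7600 m^3/s


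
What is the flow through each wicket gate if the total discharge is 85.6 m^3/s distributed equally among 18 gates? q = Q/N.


q = 85.6 / 18 = 4.7556 m^3/s


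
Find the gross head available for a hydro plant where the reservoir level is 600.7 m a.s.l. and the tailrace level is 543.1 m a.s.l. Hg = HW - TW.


Hg = 600.7 - 543.1 = 57.6000 m


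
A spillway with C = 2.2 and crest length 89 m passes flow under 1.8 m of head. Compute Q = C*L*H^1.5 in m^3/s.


Q = 2.2 * 89 * 1.8^1.5 = 472.8479 m^3/s


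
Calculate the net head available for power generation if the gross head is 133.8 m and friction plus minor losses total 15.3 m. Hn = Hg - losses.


Hn = 133.8 - 15.3 = 118.5000 m


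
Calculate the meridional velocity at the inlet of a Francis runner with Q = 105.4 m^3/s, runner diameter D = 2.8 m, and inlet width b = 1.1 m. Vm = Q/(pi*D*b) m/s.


Vm = 105.4 / (pi * 2.8 * 1.1) = 10.8928 m/s


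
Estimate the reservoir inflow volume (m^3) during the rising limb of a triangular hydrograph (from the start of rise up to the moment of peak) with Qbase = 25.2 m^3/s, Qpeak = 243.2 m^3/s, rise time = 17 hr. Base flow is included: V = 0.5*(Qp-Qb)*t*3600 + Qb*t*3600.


V = 0.5*(243.2 - 25.2)*17*3600 + 25.2*17*3600 = 8.2130e+06 m^3


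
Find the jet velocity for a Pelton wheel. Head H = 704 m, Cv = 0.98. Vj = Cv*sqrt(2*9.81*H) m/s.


Vj = 0.98 * sqrt(2*9.81*704) = 115.1760 m/s


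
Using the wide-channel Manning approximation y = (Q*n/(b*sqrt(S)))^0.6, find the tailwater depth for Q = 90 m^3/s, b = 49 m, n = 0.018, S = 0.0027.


y = (90 * 0.018 / (49 * 0.0027^0.5))^0.6 = 0.7624 m


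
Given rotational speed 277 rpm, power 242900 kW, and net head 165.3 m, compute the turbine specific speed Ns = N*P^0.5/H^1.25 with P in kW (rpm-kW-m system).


Ns = 277 * 242900^0.5 / 165.3^1.25 = 230.3310


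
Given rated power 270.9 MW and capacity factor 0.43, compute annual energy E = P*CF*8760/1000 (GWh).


E = 270.9 * 0.43 * 8760 / 1000 = 1020.4261 GWh


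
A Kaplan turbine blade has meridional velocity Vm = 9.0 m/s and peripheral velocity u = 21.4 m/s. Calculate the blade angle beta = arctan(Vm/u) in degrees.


beta = arctan(9.0 / 21.4) = 22.8097 degrees


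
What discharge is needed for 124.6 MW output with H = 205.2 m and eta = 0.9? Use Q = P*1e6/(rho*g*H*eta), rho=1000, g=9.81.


Q = 124.6 * 1e6 / (1000 * 9.81 * 205.2 * 0.9) = 68.7748 m^3/s


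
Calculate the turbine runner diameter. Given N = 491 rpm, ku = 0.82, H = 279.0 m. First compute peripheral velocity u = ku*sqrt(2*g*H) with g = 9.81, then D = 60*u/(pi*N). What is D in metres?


u = 0.82 * sqrt(2*9.81*279.0) = 60.6688 m/s
D = 60 * 60.6688 / (pi * 491) = 2.3599 m


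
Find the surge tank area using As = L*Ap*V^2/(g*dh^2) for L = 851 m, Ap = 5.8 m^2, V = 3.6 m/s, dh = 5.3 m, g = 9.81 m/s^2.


As = 851 * 5.8 * 3.6^2 / (9.81 * 5.3^2) = 232.1356 m^2


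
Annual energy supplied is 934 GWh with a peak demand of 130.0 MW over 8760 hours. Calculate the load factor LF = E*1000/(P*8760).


LF = 934 * 1000 / (130.0 * 8760) = 0.8202


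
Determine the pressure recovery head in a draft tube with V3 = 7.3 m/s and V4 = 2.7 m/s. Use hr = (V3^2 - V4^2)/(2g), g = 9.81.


hr = (7.3^2 - 2.7^2) / (2*9.81) = 2.3445 m


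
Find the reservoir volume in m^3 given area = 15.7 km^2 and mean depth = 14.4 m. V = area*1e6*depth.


V = 15.7 * 1e6 * 14.4 = 2.2608e+08 m^3


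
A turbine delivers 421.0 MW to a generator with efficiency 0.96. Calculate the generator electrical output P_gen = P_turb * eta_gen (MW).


P_gen = 421.0 * 0.96 = 404.1600 MW


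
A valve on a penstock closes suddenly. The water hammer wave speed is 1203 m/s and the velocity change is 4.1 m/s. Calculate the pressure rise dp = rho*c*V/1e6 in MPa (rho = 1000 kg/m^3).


dp = 1000 * 1203 * 4.1 / 1e6 = 4.9323 MPa


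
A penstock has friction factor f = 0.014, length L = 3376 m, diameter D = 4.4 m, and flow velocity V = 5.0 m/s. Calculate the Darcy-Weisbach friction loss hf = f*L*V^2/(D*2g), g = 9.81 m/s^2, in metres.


hf = 0.014 * 3376 * 5.0^2 / (4.4 * 2 * 9.81) = 13.6873 m


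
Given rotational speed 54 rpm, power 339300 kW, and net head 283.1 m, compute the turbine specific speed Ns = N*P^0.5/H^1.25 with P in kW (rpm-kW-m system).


Ns = 54 * 339300^0.5 / 283.1^1.25 = 27.0870


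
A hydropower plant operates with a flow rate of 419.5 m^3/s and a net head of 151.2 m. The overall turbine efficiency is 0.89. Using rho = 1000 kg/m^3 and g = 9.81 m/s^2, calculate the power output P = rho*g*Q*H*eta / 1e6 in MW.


P = 1000 * 9.81 * 419.5 * 151.2 * 0.89 / 1e6 = 553.7870 MW


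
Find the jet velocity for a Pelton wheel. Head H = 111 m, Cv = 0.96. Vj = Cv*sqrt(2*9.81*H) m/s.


Vj = 0.96 * sqrt(2*9.81*111) = 44.8004 m/s


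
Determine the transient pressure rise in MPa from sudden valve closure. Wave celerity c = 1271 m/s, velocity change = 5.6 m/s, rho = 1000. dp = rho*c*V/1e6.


dp = 1000 * 1271 * 5.6 / 1e6 = 7.1176 MPa


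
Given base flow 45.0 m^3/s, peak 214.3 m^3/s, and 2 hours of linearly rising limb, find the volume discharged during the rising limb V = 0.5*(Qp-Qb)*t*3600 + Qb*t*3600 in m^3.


V = 0.5*(214.3 - 45.0)*2*3600 + 45.0*2*3600 = 933480.0000 m^3


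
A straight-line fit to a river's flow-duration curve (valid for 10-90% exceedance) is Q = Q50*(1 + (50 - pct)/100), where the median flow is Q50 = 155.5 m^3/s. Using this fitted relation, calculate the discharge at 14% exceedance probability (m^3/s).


Q = 155.5 * (1 + (50 - 14)/100) = 211.4800 m^3/s


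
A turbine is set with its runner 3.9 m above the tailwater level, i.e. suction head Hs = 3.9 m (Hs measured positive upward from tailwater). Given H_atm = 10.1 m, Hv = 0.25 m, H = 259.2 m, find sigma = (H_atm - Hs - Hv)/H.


sigma = (10.1 - 3.9 - 0.25) / 259.2 = 0.0230


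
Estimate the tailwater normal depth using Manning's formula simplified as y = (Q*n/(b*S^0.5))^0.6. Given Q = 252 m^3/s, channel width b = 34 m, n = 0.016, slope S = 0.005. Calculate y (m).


y = (252 * 0.016 / (34 * 0.005^0.5))^0.6 = 1.3637 m


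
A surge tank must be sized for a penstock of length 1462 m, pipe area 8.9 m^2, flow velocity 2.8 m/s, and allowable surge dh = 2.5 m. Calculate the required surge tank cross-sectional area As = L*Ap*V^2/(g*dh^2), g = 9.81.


As = 1462 * 8.9 * 2.8^2 / (9.81 * 2.5^2) = 1663.8126 m^2


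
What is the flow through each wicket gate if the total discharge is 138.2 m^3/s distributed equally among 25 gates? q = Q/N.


q = 138.2 / 25 = 5.5280 m^3/s


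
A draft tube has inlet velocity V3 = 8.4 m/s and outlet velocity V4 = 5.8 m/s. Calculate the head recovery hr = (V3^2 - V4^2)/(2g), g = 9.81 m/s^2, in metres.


hr = (8.4^2 - 5.8^2) / (2*9.81) = 1.8818 m


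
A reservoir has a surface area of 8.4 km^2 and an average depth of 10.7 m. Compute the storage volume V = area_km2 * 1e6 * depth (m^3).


V = 8.4 * 1e6 * 10.7 = 8.9880e+07 m^3


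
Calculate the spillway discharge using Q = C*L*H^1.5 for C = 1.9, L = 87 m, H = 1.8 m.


Q = 1.9 * 87 * 1.8^1.5 = 399.1918 m^3/s


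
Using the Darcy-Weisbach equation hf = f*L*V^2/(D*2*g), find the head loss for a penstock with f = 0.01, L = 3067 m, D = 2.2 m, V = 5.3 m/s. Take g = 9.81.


hf = 0.01 * 3067 * 5.3^2 / (2.2 * 2 * 9.81) = 19.9592 m


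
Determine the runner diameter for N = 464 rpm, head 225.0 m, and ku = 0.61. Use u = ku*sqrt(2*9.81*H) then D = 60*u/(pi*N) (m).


u = 0.61 * sqrt(2*9.81*225.0) = 40.5294 m/s
D = 60 * 40.5294 / (pi * 464) = 1.6682 m


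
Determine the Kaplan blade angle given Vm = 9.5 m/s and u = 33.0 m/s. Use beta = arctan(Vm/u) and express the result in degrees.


beta = arctan(9.5 / 33.0) = 16.0600 degrees


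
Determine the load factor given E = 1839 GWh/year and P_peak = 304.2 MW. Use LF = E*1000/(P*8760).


LF = 1839 * 1000 / (304.2 * 8760) = 0.6901


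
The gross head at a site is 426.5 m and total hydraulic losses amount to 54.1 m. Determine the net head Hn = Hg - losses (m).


Hn = 426.5 - 54.1 = 372.4000 m


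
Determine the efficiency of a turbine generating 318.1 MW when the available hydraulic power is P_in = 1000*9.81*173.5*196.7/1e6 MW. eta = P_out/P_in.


P_in = 1000 * 9.81 * 173.5 * 196.7 / 1e6 = 334.7903 MW
eta = 318.1 / 334.7903 = 0.9501


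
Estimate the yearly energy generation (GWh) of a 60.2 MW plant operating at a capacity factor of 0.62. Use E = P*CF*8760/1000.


E = 60.2 * 0.62 * 8760 / 1000 = 326.9582 GWh


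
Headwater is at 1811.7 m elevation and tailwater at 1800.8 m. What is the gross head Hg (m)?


Hg = 1811.7 - 1800.8 = 10.9000 m


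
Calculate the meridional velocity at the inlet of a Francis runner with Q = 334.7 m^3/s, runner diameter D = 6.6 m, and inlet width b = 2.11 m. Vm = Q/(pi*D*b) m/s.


Vm = 334.7 / (pi * 6.6 * 2.11) = 7.6503 m/s


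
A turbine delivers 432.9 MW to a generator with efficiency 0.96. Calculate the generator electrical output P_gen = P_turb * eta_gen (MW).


P_gen = 432.9 * 0.96 = 415.5840 MW


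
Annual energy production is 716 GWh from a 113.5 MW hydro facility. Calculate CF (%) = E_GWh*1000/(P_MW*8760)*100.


CF = 716 * 1000 / (113.5 * 8760) * 100 = 72.0134 %


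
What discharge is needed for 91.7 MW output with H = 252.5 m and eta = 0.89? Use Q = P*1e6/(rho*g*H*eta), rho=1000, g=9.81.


Q = 91.7 * 1e6 / (1000 * 9.81 * 252.5 * 0.89) = 41.5957 m^3/s


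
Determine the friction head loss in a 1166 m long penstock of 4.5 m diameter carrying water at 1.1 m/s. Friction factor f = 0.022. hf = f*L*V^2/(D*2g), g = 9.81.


hf = 0.022 * 1166 * 1.1^2 / (4.5 * 2 * 9.81) = 0.3516 m


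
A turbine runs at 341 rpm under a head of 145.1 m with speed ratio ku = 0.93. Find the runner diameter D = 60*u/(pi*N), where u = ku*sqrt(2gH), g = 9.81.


u = 0.93 * sqrt(2*9.81*145.1) = 49.6211 m/s
D = 60 * 49.6211 / (pi * 341) = 2.7792 m


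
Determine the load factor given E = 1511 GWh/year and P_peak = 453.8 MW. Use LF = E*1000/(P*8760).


LF = 1511 * 1000 / (453.8 * 8760) = 0.3801


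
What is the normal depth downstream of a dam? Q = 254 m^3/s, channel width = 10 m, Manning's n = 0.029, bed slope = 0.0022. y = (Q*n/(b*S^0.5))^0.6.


y = (254 * 0.029 / (10 * 0.0022^0.5))^0.6 = 5.2193 m


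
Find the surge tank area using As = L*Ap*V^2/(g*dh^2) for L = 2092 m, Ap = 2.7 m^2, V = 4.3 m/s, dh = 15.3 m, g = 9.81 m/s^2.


As = 2092 * 2.7 * 4.3^2 / (9.81 * 15.3^2) = 45.4790 m^2


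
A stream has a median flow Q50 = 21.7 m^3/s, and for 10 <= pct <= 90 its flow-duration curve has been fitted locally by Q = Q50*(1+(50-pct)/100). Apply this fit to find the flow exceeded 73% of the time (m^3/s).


Q = 21.7 * (1 + (50 - 73)/100) = 16.7090 m^3/s


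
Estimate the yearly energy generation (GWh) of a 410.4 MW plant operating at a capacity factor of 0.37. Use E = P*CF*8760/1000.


E = 410.4 * 0.37 * 8760 / 1000 = 1330.1885 GWh


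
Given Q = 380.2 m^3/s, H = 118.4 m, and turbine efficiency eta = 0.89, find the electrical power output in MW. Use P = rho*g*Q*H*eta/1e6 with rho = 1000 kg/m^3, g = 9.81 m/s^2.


P = 1000 * 9.81 * 380.2 * 118.4 * 0.89 / 1e6 = 393.0274 MW


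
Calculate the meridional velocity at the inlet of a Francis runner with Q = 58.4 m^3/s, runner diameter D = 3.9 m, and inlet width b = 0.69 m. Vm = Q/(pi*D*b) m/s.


Vm = 58.4 / (pi * 3.9 * 0.69) = 6.9080 m/s


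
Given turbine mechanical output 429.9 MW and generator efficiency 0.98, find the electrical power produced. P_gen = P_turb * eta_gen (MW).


P_gen = 429.9 * 0.98 = 421.3020 MW


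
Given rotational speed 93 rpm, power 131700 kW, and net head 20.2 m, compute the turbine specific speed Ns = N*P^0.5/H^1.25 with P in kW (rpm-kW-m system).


Ns = 93 * 131700^0.5 / 20.2^1.25 = 788.1096


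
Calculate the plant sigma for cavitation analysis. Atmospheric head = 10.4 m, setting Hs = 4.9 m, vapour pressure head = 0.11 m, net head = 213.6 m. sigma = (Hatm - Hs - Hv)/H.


sigma = (10.4 - 4.9 - 0.11) / 213.6 = 0.0252


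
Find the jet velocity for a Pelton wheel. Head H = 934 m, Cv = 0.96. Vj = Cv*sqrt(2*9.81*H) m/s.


Vj = 0.96 * sqrt(2*9.81*934) = 129.9554 m/s


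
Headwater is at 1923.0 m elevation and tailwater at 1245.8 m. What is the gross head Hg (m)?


Hg = 1923.0 - 1245.8 = 677.2000 m


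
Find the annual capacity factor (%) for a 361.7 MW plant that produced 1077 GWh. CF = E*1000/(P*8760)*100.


CF = 1077 * 1000 / (361.7 * 8760) * 100 = 33.9909 %


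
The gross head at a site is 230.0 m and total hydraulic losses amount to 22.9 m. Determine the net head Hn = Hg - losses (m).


Hn = 230.0 - 22.9 = 207.1000 m


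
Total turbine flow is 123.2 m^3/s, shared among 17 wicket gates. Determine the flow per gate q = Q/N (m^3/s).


q = 123.2 / 17 = 7.2471 m^3/s


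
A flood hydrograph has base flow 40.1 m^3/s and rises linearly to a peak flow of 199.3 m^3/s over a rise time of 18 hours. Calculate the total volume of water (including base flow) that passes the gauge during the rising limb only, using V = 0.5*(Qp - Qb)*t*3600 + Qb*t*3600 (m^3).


V = 0.5*(199.3 - 40.1)*18*3600 + 40.1*18*3600 = 7.7566e+06 m^3


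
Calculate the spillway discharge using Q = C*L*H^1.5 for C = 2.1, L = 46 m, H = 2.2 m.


Q = 2.1 * 46 * 2.2^1.5 = 315.2181 m^3/s


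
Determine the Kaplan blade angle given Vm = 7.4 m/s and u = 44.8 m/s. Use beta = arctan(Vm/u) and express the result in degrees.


beta = arctan(7.4 / 44.8) = 9.3793 degrees


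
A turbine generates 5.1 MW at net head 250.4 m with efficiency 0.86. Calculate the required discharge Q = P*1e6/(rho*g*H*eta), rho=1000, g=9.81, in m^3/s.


Q = 5.1 * 1e6 / (1000 * 9.81 * 250.4 * 0.86) = 2.4142 m^3/s


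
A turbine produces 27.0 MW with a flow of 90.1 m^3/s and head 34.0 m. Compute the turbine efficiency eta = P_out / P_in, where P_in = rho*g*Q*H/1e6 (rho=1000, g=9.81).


P_in = 1000 * 9.81 * 90.1 * 34.0 / 1e6 = 30.0520 MW
eta = 27.0 / 30.0520 = 0.8984


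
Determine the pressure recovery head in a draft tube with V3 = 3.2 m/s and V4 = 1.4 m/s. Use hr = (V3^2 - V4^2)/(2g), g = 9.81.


hr = (3.2^2 - 1.4^2) / (2*9.81) = 0.4220 m


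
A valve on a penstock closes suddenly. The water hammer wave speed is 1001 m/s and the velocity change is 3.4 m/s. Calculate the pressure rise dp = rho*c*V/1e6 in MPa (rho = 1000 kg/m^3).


dp = 1000 * 1001 * 3.4 / 1e6 = 3.4034 MPa


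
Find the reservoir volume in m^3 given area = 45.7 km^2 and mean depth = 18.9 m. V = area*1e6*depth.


V = 45.7 * 1e6 * 18.9 = 8.6373e+08 m^3


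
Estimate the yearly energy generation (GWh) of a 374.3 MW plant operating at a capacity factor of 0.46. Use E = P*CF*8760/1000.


E = 374.3 * 0.46 * 8760 / 1000 = 1508.2793 GWh


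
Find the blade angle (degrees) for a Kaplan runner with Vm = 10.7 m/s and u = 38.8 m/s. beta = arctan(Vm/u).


beta = arctan(10.7 / 38.8) = 15.4174 degrees


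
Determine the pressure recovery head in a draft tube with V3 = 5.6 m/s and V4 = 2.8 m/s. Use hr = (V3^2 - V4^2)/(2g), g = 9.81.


hr = (5.6^2 - 2.8^2) / (2*9.81) = 1.1988 m


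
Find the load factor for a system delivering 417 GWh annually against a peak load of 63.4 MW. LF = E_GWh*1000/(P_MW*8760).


LF = 417 * 1000 / (63.4 * 8760) = 0.7508


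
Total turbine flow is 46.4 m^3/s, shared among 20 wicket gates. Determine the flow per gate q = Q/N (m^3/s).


q = 46.4 / 20 = 2.3200 m^3/s


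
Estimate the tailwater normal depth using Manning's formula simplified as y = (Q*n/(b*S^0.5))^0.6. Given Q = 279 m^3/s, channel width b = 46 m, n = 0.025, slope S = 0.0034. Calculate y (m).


y = (279 * 0.025 / (46 * 0.0034^0.5))^0.6 = 1.7743 m


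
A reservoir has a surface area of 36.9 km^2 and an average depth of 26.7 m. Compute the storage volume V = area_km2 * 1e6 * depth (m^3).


V = 36.9 * 1e6 * 26.7 = 9.8523e+08 m^3


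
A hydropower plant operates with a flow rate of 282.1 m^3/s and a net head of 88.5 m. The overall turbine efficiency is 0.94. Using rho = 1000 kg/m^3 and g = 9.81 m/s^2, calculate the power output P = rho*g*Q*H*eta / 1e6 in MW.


P = 1000 * 9.81 * 282.1 * 88.5 * 0.94 / 1e6 = 230.2201 MW


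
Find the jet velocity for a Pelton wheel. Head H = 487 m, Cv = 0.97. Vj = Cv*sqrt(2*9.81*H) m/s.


Vj = 0.97 * sqrt(2*9.81*487) = 94.8169 m/s


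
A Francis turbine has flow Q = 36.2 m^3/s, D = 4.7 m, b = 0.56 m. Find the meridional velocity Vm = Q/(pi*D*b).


Vm = 36.2 / (pi * 4.7 * 0.56) = 4.3780 m/s


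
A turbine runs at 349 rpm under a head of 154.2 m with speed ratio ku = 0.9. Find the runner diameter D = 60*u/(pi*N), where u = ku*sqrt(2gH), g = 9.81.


u = 0.9 * sqrt(2*9.81*154.2) = 49.5033 m/s
D = 60 * 49.5033 / (pi * 349) = 2.7090 m


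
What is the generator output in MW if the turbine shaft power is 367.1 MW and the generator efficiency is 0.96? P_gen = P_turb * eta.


P_gen = 367.1 * 0.96 = 352.4160 MW


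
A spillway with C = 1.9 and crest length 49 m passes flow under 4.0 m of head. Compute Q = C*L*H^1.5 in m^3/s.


Q = 1.9 * 49 * 4.0^1.5 = 744.8000 m^3/s


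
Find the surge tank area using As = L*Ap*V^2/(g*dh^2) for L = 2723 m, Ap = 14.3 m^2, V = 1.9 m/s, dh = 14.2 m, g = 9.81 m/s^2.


As = 2723 * 14.3 * 1.9^2 / (9.81 * 14.2^2) = 71.0633 m^2


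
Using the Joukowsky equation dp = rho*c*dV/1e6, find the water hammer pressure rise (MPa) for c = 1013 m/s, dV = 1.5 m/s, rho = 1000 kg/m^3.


dp = 1000 * 1013 * 1.5 / 1e6 = 1.5195 MPa


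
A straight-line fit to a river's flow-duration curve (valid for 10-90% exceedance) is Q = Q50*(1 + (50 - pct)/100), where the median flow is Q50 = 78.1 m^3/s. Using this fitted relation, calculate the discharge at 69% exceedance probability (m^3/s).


Q = 78.1 * (1 + (50 - 69)/100) = 63.2610 m^3/s


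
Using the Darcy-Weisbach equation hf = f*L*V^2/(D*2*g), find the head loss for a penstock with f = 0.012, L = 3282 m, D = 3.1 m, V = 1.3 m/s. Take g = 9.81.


hf = 0.012 * 3282 * 1.3^2 / (3.1 * 2 * 9.81) = 1.0943 m


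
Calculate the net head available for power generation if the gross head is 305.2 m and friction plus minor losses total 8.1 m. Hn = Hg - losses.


Hn = 305.2 - 8.1 = 297.1000 m


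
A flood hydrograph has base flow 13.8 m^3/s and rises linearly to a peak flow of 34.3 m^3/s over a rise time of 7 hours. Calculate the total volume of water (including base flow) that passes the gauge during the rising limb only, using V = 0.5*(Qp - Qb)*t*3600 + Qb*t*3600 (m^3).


V = 0.5*(34.3 - 13.8)*7*3600 + 13.8*7*3600 = 606060.0000 m^3


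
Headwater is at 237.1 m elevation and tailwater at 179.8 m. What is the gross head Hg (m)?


Hg = 237.1 - 179.8 = 57.3000 m


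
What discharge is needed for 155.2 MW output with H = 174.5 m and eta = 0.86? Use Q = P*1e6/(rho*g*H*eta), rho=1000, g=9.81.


Q = 155.2 * 1e6 / (1000 * 9.81 * 174.5 * 0.86) = 105.4214 m^3/s


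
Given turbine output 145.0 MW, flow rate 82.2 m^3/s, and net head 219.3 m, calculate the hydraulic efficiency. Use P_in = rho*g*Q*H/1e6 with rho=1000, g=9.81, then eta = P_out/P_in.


P_in = 1000 * 9.81 * 82.2 * 219.3 / 1e6 = 176.8396 MW
eta = 145.0 / 176.8396 = 0.8200


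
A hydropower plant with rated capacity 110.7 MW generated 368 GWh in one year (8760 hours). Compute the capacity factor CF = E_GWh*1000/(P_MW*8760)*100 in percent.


CF = 368 * 1000 / (110.7 * 8760) * 100 = 37.9486 %


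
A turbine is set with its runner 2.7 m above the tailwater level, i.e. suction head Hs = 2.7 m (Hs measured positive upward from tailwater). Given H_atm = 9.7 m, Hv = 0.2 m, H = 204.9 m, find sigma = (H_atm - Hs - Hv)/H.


sigma = (9.7 - 2.7 - 0.2) / 204.9 = 0.0332


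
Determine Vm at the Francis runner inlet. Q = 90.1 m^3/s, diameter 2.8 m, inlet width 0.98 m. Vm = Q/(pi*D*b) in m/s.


Vm = 90.1 / (pi * 2.8 * 0.98) = 10.4518 m/s


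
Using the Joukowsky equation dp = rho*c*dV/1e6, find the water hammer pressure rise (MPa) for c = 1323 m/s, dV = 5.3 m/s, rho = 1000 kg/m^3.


dp = 1000 * 1323 * 5.3 / 1e6 = 7.0119 MPa


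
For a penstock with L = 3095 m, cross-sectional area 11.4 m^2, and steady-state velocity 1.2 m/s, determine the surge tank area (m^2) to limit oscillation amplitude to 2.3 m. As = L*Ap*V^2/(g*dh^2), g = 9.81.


As = 3095 * 11.4 * 1.2^2 / (9.81 * 2.3^2) = 979.0465 m^2


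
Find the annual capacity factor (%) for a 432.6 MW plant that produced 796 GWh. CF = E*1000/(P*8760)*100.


CF = 796 * 1000 / (432.6 * 8760) * 100 = 21.0050 %


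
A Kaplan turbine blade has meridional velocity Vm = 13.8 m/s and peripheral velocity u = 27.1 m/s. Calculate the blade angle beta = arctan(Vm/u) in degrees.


beta = arctan(13.8 / 27.1) = 26.9863 degrees


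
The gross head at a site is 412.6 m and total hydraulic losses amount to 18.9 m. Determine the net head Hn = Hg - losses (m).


Hn = 412.6 - 18.9 = 393.7000 m


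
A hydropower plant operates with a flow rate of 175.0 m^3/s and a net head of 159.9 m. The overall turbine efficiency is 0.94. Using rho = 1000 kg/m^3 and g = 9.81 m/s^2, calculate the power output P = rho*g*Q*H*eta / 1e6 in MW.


P = 1000 * 9.81 * 175.0 * 159.9 * 0.94 / 1e6 = 258.0378 MW


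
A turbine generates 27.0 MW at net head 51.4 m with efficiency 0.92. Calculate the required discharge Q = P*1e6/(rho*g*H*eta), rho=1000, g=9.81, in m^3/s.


Q = 27.0 * 1e6 / (1000 * 9.81 * 51.4 * 0.92) = 58.2028 m^3/s


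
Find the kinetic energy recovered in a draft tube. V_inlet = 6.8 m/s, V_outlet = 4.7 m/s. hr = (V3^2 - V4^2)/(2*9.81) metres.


hr = (6.8^2 - 4.7^2) / (2*9.81) = 1.2309 m


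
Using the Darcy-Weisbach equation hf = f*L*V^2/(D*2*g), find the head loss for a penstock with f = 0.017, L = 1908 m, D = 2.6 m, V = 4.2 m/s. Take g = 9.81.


hf = 0.017 * 1908 * 4.2^2 / (2.6 * 2 * 9.81) = 11.2164 m


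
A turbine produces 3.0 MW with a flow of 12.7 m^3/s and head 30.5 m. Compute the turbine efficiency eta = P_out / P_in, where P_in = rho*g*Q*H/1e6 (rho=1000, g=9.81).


P_in = 1000 * 9.81 * 12.7 * 30.5 / 1e6 = 3.7999 MW
eta = 3.0 / 3.7999 = 0.7895


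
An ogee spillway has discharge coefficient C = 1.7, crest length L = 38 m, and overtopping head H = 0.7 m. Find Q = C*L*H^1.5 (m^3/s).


Q = 1.7 * 38 * 0.7^1.5 = 37.8338 m^3/s


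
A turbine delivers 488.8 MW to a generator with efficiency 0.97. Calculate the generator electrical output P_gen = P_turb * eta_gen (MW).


P_gen = 488.8 * 0.97 = 474.1360 MW


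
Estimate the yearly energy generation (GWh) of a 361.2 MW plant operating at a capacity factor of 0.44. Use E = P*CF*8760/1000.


E = 361.2 * 0.44 * 8760 / 1000 = 1392.2093 GWh


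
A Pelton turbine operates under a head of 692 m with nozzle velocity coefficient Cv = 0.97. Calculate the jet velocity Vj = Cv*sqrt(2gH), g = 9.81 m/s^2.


Vj = 0.97 * sqrt(2*9.81*692) = 113.0249 m/s


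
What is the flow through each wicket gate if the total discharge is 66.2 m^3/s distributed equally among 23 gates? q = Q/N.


q = 66.2 / 23 = 2.8783 m^3/s


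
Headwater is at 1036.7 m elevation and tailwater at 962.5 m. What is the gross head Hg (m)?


Hg = 1036.7 - 962.5 = 74.2000 m


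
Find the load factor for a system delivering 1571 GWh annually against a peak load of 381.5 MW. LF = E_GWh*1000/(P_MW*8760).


LF = 1571 * 1000 / (381.5 * 8760) = 0.4701


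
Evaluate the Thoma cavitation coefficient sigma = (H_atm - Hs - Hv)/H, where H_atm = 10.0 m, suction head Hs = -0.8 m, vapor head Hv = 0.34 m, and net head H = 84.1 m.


sigma = (10.0 - (-0.8) - 0.34) / 84.1 = 0.1244


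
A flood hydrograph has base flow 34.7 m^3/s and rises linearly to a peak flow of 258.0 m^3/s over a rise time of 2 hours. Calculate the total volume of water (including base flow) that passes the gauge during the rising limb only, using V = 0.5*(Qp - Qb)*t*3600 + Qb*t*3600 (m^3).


V = 0.5*(258.0 - 34.7)*2*3600 + 34.7*2*3600 = 1.0537e+06 m^3


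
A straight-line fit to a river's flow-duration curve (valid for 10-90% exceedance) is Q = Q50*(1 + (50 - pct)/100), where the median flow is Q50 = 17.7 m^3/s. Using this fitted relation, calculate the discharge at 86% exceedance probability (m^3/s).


Q = 17.7 * (1 + (50 - 86)/100) = 11.3280 m^3/s


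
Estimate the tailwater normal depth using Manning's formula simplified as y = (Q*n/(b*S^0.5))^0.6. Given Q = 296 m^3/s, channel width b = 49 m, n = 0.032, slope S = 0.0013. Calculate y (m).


y = (296 * 0.032 / (49 * 0.0013^0.5))^0.6 = 2.7388 m


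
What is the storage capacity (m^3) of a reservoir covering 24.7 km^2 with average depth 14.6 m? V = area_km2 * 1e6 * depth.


V = 24.7 * 1e6 * 14.6 = 3.6062e+08 m^3


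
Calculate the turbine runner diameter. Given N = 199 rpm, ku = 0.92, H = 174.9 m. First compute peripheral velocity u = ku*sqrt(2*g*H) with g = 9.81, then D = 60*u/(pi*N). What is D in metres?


u = 0.92 * sqrt(2*9.81*174.9) = 53.8930 m/s
D = 60 * 53.8930 / (pi * 199) = 5.1723 m


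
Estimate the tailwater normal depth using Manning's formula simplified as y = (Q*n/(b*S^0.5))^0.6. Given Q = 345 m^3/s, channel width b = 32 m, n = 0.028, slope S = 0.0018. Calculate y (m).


y = (345 * 0.028 / (32 * 0.0018^0.5))^0.6 = 3.2457 m


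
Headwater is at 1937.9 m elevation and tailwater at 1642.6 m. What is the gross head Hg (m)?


Hg = 1937.9 - 1642.6 = 295.3000 m


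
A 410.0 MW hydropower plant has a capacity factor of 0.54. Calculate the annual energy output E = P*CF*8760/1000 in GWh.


E = 410.0 * 0.54 * 8760 / 1000 = 1939.4640 GWh


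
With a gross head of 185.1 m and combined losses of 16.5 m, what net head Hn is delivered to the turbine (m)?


Hn = 185.1 - 16.5 = 168.6000 m


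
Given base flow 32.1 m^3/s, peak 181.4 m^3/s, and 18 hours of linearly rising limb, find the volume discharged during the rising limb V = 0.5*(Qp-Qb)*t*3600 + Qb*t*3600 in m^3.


V = 0.5*(181.4 - 32.1)*18*3600 + 32.1*18*3600 = 6.9174e+06 m^3


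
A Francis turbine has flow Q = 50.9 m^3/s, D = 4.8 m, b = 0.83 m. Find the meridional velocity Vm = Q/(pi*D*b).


Vm = 50.9 / (pi * 4.8 * 0.83) = 4.0668 m/s


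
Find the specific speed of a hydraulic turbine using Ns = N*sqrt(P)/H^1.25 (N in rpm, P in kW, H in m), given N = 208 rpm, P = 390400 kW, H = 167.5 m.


Ns = 208 * 390400^0.5 / 167.5^1.25 = 215.6750


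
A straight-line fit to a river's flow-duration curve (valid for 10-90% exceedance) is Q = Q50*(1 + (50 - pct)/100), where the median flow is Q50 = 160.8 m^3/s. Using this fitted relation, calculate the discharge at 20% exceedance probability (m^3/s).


Q = 160.8 * (1 + (50 - 20)/100) = 209.0400 m^3/s


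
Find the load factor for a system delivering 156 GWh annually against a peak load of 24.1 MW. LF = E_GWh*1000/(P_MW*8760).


LF = 156 * 1000 / (24.1 * 8760) = 0.7389


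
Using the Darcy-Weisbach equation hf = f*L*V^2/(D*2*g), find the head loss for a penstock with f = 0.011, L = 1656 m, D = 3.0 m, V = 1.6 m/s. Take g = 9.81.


hf = 0.011 * 1656 * 1.6^2 / (3.0 * 2 * 9.81) = 0.7923 m


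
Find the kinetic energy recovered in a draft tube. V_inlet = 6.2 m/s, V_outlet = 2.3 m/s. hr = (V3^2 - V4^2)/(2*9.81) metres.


hr = (6.2^2 - 2.3^2) / (2*9.81) = 1.6896 m


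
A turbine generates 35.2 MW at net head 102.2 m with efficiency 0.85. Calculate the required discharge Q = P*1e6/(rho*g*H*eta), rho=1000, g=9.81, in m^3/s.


Q = 35.2 * 1e6 / (1000 * 9.81 * 102.2 * 0.85) = 41.3051 m^3/s


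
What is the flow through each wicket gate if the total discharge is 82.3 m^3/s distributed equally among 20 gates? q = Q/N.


q = 82.3 / 20 = 4.1150 m^3/s


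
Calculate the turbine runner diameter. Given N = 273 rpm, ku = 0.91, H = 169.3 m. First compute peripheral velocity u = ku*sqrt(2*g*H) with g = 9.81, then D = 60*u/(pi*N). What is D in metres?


u = 0.91 * sqrt(2*9.81*169.3) = 52.4468 m/s
D = 60 * 52.4468 / (pi * 273) = 3.6691 m


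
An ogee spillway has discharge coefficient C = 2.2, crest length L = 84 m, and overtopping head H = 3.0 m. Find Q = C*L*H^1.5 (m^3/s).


Q = 2.2 * 84 * 3.0^1.5 = 960.2490 m^3/s


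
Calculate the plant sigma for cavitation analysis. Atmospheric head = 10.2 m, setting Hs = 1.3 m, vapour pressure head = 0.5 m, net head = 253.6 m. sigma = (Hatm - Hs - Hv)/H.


sigma = (10.2 - 1.3 - 0.5) / 253.6 = 0.0331


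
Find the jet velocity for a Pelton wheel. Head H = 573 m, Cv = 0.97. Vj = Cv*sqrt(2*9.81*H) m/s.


Vj = 0.97 * sqrt(2*9.81*573) = 102.8486 m/s


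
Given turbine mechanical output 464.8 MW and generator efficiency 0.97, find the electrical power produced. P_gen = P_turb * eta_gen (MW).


P_gen = 464.8 * 0.97 = 450.8560 MW


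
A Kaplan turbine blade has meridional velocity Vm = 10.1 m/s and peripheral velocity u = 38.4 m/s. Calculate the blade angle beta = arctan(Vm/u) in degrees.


beta = arctan(10.1 / 38.4) = 14.7362 degrees


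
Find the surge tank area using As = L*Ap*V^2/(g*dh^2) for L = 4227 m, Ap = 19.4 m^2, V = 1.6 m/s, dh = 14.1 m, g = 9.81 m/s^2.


As = 4227 * 19.4 * 1.6^2 / (9.81 * 14.1^2) = 107.6383 m^2


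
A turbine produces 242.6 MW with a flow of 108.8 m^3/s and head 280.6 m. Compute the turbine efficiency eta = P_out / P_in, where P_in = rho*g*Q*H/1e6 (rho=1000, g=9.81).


P_in = 1000 * 9.81 * 108.8 * 280.6 / 1e6 = 299.4922 MW
eta = 242.6 / 299.4922 = 0.8100


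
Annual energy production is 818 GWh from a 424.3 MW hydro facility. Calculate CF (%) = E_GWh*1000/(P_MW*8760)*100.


CF = 818 * 1000 / (424.3 * 8760) * 100 = 22.0078 %


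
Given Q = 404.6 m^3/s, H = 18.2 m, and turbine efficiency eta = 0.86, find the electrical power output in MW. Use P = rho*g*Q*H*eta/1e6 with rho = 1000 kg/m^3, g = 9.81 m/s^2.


P = 1000 * 9.81 * 404.6 * 18.2 * 0.86 / 1e6 = 62.1248 MW


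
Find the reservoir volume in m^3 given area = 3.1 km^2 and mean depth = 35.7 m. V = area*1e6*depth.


V = 3.1 * 1e6 * 35.7 = 1.1067e+08 m^3


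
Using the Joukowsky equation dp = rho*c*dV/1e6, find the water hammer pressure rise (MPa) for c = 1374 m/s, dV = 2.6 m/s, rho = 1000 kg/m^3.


dp = 1000 * 1374 * 2.6 / 1e6 = 3.5724 MPa


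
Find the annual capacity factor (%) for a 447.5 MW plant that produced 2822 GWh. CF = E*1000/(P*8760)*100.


CF = 2822 * 1000 / (447.5 * 8760) * 100 = 71.9880 %


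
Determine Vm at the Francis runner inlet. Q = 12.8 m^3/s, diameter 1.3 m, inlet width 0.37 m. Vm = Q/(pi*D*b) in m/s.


Vm = 12.8 / (pi * 1.3 * 0.37) = 8.4706 m/s


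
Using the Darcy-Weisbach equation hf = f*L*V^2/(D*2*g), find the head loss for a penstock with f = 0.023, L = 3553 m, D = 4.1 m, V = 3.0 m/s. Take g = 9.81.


hf = 0.023 * 3553 * 3.0^2 / (4.1 * 2 * 9.81) = 9.1429 m


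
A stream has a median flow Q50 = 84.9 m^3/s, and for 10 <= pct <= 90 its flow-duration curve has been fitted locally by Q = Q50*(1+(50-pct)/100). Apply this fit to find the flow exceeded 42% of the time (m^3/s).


Q = 84.9 * (1 + (50 - 42)/100) = 91.6920 m^3/s


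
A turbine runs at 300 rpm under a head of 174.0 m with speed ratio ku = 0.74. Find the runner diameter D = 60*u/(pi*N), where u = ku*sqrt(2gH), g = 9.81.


u = 0.74 * sqrt(2*9.81*174.0) = 43.2370 m/s
D = 60 * 43.2370 / (pi * 300) = 2.7526 m


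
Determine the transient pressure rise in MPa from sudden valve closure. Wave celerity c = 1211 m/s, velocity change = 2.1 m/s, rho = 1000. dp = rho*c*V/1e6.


dp = 1000 * 1211 * 2.1 / 1e6 = 2.5431 MPa


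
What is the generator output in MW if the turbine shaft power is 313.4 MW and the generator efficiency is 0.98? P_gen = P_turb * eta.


P_gen = 313.4 * 0.98 = 307.1320 MW


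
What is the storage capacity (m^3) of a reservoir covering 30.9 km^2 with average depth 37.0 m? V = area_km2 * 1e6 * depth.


V = 30.9 * 1e6 * 37.0 = 1.1433e+09 m^3


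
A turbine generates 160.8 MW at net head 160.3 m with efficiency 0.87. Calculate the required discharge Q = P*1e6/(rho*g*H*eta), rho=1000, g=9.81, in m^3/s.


Q = 160.8 * 1e6 / (1000 * 9.81 * 160.3 * 0.87) = 117.5342 m^3/s


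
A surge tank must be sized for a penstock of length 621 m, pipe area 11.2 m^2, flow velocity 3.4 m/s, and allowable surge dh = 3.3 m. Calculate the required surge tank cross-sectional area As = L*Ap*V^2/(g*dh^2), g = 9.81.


As = 621 * 11.2 * 3.4^2 / (9.81 * 3.3^2) = 752.6110 m^2


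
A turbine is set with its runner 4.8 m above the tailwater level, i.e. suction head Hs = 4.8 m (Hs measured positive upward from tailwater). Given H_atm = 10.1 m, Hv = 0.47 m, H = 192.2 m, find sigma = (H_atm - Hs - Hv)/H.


sigma = (10.1 - 4.8 - 0.47) / 192.2 = 0.0251


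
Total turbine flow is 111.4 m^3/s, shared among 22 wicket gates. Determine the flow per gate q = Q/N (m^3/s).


q = 111.4 / 22 = 5.0636 m^3/s


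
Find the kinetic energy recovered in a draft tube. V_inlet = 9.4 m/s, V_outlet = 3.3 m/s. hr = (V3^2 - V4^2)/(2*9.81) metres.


hr = (9.4^2 - 3.3^2) / (2*9.81) = 3.9485 m


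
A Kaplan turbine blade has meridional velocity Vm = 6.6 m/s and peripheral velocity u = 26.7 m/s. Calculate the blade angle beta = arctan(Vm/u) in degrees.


beta = arctan(6.6 / 26.7) = 13.8847 degrees


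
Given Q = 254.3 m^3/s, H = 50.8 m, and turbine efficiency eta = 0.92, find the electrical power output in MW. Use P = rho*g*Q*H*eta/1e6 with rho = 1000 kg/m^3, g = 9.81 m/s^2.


P = 1000 * 9.81 * 254.3 * 50.8 * 0.92 / 1e6 = 116.5915 MW


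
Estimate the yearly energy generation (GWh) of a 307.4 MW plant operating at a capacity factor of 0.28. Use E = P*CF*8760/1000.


E = 307.4 * 0.28 * 8760 / 1000 = 753.9907 GWh


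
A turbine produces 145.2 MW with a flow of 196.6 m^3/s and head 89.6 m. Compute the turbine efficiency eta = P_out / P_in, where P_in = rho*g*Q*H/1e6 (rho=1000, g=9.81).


P_in = 1000 * 9.81 * 196.6 * 89.6 / 1e6 = 172.8067 MW
eta = 145.2 / 172.8067 = 0.8402


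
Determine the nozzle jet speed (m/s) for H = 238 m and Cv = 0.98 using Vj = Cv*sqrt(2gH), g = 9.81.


Vj = 0.98 * sqrt(2*9.81*238) = 66.9675 m/s


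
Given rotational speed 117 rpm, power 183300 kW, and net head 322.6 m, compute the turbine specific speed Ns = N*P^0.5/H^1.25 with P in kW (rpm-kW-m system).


Ns = 117 * 183300^0.5 / 322.6^1.25 = 36.6384


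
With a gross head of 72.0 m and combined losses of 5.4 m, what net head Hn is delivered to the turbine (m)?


Hn = 72.0 - 5.4 = 66.6000 m


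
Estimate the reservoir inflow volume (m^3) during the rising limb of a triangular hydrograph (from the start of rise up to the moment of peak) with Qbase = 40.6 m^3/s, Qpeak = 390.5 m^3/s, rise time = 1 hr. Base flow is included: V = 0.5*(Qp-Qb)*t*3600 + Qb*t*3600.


V = 0.5*(390.5 - 40.6)*1*3600 + 40.6*1*3600 = 775980.0000 m^3


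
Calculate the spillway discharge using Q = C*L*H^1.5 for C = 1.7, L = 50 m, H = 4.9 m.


Q = 1.7 * 50 * 4.9^1.5 = 921.9621 m^3/s


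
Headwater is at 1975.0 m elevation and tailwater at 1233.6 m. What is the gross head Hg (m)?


Hg = 1975.0 - 1233.6 = 741.4000 m


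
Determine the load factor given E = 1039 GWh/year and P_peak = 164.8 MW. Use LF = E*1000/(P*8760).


LF = 1039 * 1000 / (164.8 * 8760) = 0.7197


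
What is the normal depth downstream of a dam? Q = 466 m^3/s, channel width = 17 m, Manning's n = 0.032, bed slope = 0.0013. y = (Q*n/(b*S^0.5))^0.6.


y = (466 * 0.032 / (17 * 0.0013^0.5))^0.6 = 6.7869 m


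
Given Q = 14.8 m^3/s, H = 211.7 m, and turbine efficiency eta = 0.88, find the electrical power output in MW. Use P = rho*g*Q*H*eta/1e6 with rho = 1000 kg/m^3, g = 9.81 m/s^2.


P = 1000 * 9.81 * 14.8 * 211.7 * 0.88 / 1e6 = 27.0479 MW


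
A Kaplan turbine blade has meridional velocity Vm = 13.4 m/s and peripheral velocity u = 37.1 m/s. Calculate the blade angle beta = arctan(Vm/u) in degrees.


beta = arctan(13.4 / 37.1) = 19.8590 degrees


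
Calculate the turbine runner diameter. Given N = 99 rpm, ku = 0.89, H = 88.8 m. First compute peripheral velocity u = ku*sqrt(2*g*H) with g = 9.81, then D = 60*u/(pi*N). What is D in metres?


u = 0.89 * sqrt(2*9.81*88.8) = 37.1489 m/s
D = 60 * 37.1489 / (pi * 99) = 7.1666 m


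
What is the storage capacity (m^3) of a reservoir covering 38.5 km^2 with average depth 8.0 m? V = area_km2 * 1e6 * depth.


V = 38.5 * 1e6 * 8.0 = 3.0800e+08 m^3


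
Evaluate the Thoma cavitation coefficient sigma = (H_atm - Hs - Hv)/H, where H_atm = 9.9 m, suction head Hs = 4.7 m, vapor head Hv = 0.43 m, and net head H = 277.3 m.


sigma = (9.9 - 4.7 - 0.43) / 277.3 = 0.0172
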